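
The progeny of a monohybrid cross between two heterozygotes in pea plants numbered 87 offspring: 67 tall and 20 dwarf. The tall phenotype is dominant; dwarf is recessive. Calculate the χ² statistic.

For a monohybrid cross between heterozygotes with complete dominance, the expected phenotypic ratio is 3:1.
Expected counts for N = 87 under a 3:1 ratio (total parts = 4):
  tall: 87 × 3/4 = 65.25
  dwarf: 87 × 1/4 = 21.75
χ² = Σ (O − E)² / E
  tall: (67 − 65.25)² / 65.25 = 0.0469
  dwarf: (20 − 21.75)² / 21.75 = 0.1408
χ² = 0.0469 + 0.1408 = 0.1877 ≈ 0.188

0.188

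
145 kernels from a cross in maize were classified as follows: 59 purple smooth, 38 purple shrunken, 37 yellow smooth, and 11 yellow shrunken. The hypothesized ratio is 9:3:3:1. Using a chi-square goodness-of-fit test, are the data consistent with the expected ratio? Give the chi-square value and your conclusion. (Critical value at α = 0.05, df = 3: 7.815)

14.497; not consistent

Total ratio parts = 16. Expected numbers out of 145:
  purple smooth: 145 × 9/16 = 81.5625
  purple shrunken: 145 × 3/16 = 27.1875
  yellow smooth: 145 × 3/16 = 27.1875
  yellow shrunken: 145 × 1/16 = 9.0625
χ² = Σ (O − E)² / E
  purple smooth: (59 − 81.5625)² / 81.5625 = 6.2414
  purple shrunken: (38 − 27.1875)² / 27.1875 = 4.3001
  yellow smooth: (37 − 27.1875)² / 27.1875 = 3.5415
  yellow shrunken: (11 − 9.0625)² / 9.0625 = 0.4142
χ² = 6.2414 + 4.3001 + 3.5415 + 0.4142 = 14.4972 ≈ 14.497
Degrees of freedom = 4 − 1 = 3; critical value at α = 0.05 is 7.815.
Since 14.497 > 7.815, we reject the null hypothesis — the data do not fit the 9:3:3:1 ratio.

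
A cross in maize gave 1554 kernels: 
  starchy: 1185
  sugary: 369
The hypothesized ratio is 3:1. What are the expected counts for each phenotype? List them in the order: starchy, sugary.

Under the 3:1 hypothesis (Σ ratio = 4, N = 1554):
  starchy: 1554 × 3/4 = 1165.5
  sugary: 1554 × 1/4 = 388.5

1165.5, 388.5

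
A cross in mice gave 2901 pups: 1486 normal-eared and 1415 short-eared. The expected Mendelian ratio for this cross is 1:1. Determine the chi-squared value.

The 1:1 ratio has 2 parts, so with N = 2901 the expected counts are:
  normal-eared: 2901 × 1/2 = 1450.5
  short-eared: 2901 × 1/2 = 1450.5
χ² = Σ (O − E)² / E
  normal-eared: (1486 − 1450.5)² / 1450.5 = 0.8688
  short-eared: (1415 − 1450.5)² / 1450.5 = 0.8688
χ² = 0.8688 + 0.8688 = 1.7376 ≈ 1.738

1.738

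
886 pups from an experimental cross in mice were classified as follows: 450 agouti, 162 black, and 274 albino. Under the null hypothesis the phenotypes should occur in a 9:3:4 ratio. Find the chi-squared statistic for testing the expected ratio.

17.242

Under the 9:3:4 hypothesis (Σ ratio = 16, N = 886):
  agouti: 886 × 9/16 = 498.375
  black: 886 × 3/16 = 166.125
  albino: 886 × 4/16 = 221.5
χ² = Σ (O − E)² / E
  agouti: (450 − 498.375)² / 498.375 = 4.6955
  black: (162 − 166.125)² / 166.125 = 0.1024
  albino: (274 − 221.5)² / 221.5 = 12.4436
χ² = 4.6955 + 0.1024 + 12.4436 = 17.2415 ≈ 17.242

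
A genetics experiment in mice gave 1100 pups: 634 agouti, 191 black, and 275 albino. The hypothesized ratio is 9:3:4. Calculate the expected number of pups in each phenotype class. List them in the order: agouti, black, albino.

Expected counts for N = 1100 under a 9:3:4 ratio (total parts = 16):
  agouti: 1100 × 9/16 = 618.75
  black: 1100 × 3/16 = 206.25
  albino: 1100 × 4/16 = 275

618.75, 206.25, 275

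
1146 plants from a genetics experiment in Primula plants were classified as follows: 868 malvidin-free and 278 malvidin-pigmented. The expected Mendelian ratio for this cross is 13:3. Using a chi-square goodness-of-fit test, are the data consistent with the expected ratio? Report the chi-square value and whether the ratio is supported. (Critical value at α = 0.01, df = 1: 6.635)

22.824; not consistent

Under the 13:3 hypothesis (Σ ratio = 16, N = 1146):
  malvidin-free: 1146 × 13/16 = 931.125
  malvidin-pigmented: 1146 × 3/16 = 214.875
χ² = Σ (O − E)² / E
  malvidin-free: (868 − 931.125)² / 931.125 = 4.2795
  malvidin-pigmented: (278 − 214.875)² / 214.875 = 18.5446
χ² = 4.2795 + 18.5446 = 22.8241 ≈ 22.824
Degrees of freedom = 2 − 1 = 1; critical value at α = 0.01 is 6.635.
Since 22.824 > 6.635, we reject the null hypothesis — the data do not fit the 13:3 ratio.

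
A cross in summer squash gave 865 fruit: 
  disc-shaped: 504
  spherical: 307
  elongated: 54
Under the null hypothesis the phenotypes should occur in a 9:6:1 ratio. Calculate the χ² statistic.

Expected counts for N = 865 under a 9:6:1 ratio (total parts = 16):
  disc-shaped: 865 × 9/16 = 486.5625
  spherical: 865 × 6/16 = 324.375
  elongated: 865 × 1/16 = 54.0625
χ² = Σ (O − E)² / E
  disc-shaped: (504 − 486.5625)² / 486.5625 = 0.6249
  spherical: (307 − 324.375)² / 324.375 = 0.9307
  elongated: (54 − 54.0625)² / 54.0625 = 0.0001
χ² = 0.6249 + 0.9307 + 0.0001 = 1.5557 ≈ 1.556

1.556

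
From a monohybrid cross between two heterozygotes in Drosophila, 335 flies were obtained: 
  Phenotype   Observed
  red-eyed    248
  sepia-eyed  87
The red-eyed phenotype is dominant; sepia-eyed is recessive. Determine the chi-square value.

For a monohybrid cross between heterozygotes with complete dominance, the expected phenotypic ratio is 3:1.
Total ratio parts = 4. Expected numbers out of 335:
  red-eyed: 335 × 3/4 = 251.25
  sepia-eyed: 335 × 1/4 = 83.75
χ² = Σ (O − E)² / E
  red-eyed: (248 − 251.25)² / 251.25 = 0.0420
  sepia-eyed: (87 − 83.75)² / 83.75 = 0.1261
χ² = 0.0420 + 0.1261 = 0.1681 ≈ 0.168

0.168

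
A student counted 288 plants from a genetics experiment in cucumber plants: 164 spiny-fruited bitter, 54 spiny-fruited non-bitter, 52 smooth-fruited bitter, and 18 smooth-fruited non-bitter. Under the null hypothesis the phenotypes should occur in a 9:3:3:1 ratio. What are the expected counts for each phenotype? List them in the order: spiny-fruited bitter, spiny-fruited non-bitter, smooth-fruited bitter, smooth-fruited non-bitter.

162, 54, 54, 18

Expected counts for N = 288 under a 9:3:3:1 ratio (total parts = 16):
  spiny-fruited bitter: 288 × 9/16 = 162
  spiny-fruited non-bitter: 288 × 3/16 = 54
  smooth-fruited bitter: 288 × 3/16 = 54
  smooth-fruited non-bitter: 288 × 1/16 = 18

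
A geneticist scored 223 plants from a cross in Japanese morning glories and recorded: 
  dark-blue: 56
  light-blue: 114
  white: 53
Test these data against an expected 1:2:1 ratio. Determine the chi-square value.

0.193

Expected counts for N = 223 under a 1:2:1 ratio (total parts = 4):
  dark-blue: 223 × 1/4 = 55.75
  light-blue: 223 × 2/4 = 111.5
  white: 223 × 1/4 = 55.75
χ² = Σ (O − E)² / E
  dark-blue: (56 − 55.75)² / 55.75 = 0.0011
  light-blue: (114 − 111.5)² / 111.5 = 0.0561
  white: (53 − 55.75)² / 55.75 = 0.1357
χ² = 0.0011 + 0.0561 + 0.1357 = 0.1929 ≈ 0.193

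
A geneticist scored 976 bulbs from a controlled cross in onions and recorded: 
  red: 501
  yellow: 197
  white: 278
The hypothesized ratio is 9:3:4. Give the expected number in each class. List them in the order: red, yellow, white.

549, 183, 244

Total ratio parts = 16. Expected numbers out of 976:
  red: 976 × 9/16 = 549
  yellow: 976 × 3/16 = 183
  white: 976 × 4/16 = 244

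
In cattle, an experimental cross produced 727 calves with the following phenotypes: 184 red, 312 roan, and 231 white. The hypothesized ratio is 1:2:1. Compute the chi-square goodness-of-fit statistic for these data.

20.670

Total ratio parts = 4. Expected numbers out of 727:
  red: 727 × 1/4 = 181.75
  roan: 727 × 2/4 = 363.5
  white: 727 × 1/4 = 181.75
χ² = Σ (O − E)² / E
  red: (184 − 181.75)² / 181.75 = 0.0279
  roan: (312 − 363.5)² / 363.5 = 7.2964
  white: (231 − 181.75)² / 181.75 = 13.3456
χ² = 0.0279 + 7.2964 + 13.3456 = 20.6699 ≈ 20.670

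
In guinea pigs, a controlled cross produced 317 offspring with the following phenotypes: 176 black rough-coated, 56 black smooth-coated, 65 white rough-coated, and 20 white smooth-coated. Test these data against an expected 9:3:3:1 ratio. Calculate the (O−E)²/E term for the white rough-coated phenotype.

The 9:3:3:1 ratio has 16 parts, so with N = 317 the expected counts are:
  black rough-coated: 317 × 9/16 = 178.3125
  black smooth-coated: 317 × 3/16 = 59.4375
  white rough-coated: 317 × 3/16 = 59.4375
  white smooth-coated: 317 × 1/16 = 19.8125
Contribution of white rough-coated: (65 − 59.4375)² / 59.4375 = 0.5206

0.521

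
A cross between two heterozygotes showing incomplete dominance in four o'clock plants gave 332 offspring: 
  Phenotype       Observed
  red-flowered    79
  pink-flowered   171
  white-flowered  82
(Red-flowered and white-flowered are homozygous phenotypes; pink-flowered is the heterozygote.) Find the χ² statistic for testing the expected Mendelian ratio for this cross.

With incomplete dominance, a heterozygote × heterozygote cross gives a 1:2:1 phenotypic ratio.
Total ratio parts = 4. Expected numbers out of 332:
  red-flowered: 332 × 1/4 = 83
  pink-flowered: 332 × 2/4 = 166
  white-flowered: 332 × 1/4 = 83
χ² = Σ (O − E)² / E
  red-flowered: (79 − 83)² / 83 = 0.1928
  pink-flowered: (171 − 166)² / 166 = 0.1506
  white-flowered: (82 − 83)² / 83 = 0.0120
χ² = 0.1928 + 0.1506 + 0.0120 = 0.3554 ≈ 0.355

0.355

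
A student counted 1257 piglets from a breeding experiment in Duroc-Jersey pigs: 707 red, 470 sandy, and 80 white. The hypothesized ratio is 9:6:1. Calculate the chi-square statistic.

Under the 9:6:1 hypothesis (Σ ratio = 16, N = 1257):
  red: 1257 × 9/16 = 707.0625
  sandy: 1257 × 6/16 = 471.375
  white: 1257 × 1/16 = 78.5625
χ² = Σ (O − E)² / E
  red: (707 − 707.0625)² / 707.0625 = 0.0000
  sandy: (470 − 471.375)² / 471.375 = 0.0040
  white: (80 − 78.5625)² / 78.5625 = 0.0263
χ² = 0.0000 + 0.0040 + 0.0263 = 0.0303 ≈ 0.030

0.030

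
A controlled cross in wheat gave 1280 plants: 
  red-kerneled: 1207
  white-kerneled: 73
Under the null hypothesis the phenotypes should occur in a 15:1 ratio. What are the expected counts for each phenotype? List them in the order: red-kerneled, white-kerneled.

1200, 80

The 15:1 ratio has 16 parts, so with N = 1280 the expected counts are:
  red-kerneled: 1280 × 15/16 = 1200
  white-kerneled: 1280 × 1/16 = 80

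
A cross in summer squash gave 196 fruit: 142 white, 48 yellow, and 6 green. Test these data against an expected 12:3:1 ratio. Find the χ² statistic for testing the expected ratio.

Expected counts for N = 196 under a 12:3:1 ratio (total parts = 16):
  white: 196 × 12/16 = 147
  yellow: 196 × 3/16 = 36.75
  green: 196 × 1/16 = 12.25
χ² = Σ (O − E)² / E
  white: (142 − 147)² / 147 = 0.1701
  yellow: (48 − 36.75)² / 36.75 = 3.4439
  green: (6 − 12.25)² / 12.25 = 3.1888
χ² = 0.1701 + 3.4439 + 3.1888 = 6.8028 ≈ 6.803

6.803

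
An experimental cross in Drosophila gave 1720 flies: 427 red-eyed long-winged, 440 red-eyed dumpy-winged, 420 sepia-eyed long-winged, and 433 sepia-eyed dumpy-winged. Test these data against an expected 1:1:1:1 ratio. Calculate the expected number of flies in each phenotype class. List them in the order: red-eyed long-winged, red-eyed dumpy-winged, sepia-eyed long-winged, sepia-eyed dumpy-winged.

430, 430, 430, 430

Total ratio parts = 4. Expected numbers out of 1720:
  red-eyed long-winged: 1720 × 1/4 = 430
  red-eyed dumpy-winged: 1720 × 1/4 = 430
  sepia-eyed long-winged: 1720 × 1/4 = 430
  sepia-eyed dumpy-winged: 1720 × 1/4 = 430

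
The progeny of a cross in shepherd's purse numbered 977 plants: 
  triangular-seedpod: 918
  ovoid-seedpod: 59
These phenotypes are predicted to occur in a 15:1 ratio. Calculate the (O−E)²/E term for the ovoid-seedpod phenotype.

0.070

Expected counts for N = 977 under a 15:1 ratio (total parts = 16):
  triangular-seedpod: 977 × 15/16 = 915.9375
  ovoid-seedpod: 977 × 1/16 = 61.0625
Contribution of ovoid-seedpod: (59 − 61.0625)² / 61.0625 = 0.0697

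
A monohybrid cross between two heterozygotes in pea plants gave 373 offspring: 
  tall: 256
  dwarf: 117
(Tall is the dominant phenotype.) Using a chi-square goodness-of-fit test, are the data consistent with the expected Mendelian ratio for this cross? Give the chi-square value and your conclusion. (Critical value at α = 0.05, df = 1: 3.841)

For a monohybrid cross between heterozygotes with complete dominance, the expected phenotypic ratio is 3:1.
Expected counts for N = 373 under a 3:1 ratio (total parts = 4):
  tall: 373 × 3/4 = 279.75
  dwarf: 373 × 1/4 = 93.25
χ² = Σ (O − E)² / E
  tall: (256 − 279.75)² / 279.75 = 2.0163
  dwarf: (117 − 93.25)² / 93.25 = 6.0489
χ² = 2.0163 + 6.0489 = 8.0652 ≈ 8.065
Degrees of freedom = 2 − 1 = 1; critical value at α = 0.05 is 3.841.
Since 8.065 > 3.841, we reject the null hypothesis — the data do not fit the 3:1 ratio.

8.065; not consistent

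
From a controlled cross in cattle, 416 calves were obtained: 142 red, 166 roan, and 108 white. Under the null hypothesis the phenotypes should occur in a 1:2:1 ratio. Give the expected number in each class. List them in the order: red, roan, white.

104, 208, 104

Total ratio parts = 4. Expected numbers out of 416:
  red: 416 × 1/4 = 104
  roan: 416 × 2/4 = 208
  white: 416 × 1/4 = 104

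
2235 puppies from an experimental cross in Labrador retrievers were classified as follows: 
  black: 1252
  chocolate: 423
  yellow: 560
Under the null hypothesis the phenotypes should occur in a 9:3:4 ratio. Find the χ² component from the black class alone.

0.021

Total ratio parts = 16. Expected numbers out of 2235:
  black: 2235 × 9/16 = 1257.1875
  chocolate: 2235 × 3/16 = 419.0625
  yellow: 2235 × 4/16 = 558.75
Contribution of black: (1252 − 1257.1875)² / 1257.1875 = 0.0214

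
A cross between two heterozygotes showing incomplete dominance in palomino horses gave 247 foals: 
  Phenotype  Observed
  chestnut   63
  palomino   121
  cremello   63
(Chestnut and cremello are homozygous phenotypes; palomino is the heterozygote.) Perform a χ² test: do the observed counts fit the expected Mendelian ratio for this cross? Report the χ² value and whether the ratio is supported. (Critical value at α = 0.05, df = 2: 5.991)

With incomplete dominance, a heterozygote × heterozygote cross gives a 1:2:1 phenotypic ratio.
Expected counts for N = 247 under a 1:2:1 ratio (total parts = 4):
  chestnut: 247 × 1/4 = 61.75
  palomino: 247 × 2/4 = 123.5
  cremello: 247 × 1/4 = 61.75
χ² = Σ (O − E)² / E
  chestnut: (63 − 61.75)² / 61.75 = 0.0253
  palomino: (121 − 123.5)² / 123.5 = 0.0506
  cremello: (63 − 61.75)² / 61.75 = 0.0253
χ² = 0.0253 + 0.0506 + 0.0253 = 0.1012 ≈ 0.101
Degrees of freedom = 3 − 1 = 2; critical value at α = 0.05 is 5.991.
Since 0.101 < 5.991, we fail to reject the null hypothesis — the data are consistent with the 1:2:1 ratio.

0.101; consistent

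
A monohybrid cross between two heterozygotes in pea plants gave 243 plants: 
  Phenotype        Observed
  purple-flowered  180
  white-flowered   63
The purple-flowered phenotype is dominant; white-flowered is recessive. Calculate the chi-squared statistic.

0.111

For a monohybrid cross between heterozygotes with complete dominance, the expected phenotypic ratio is 3:1.
Total ratio parts = 4. Expected numbers out of 243:
  purple-flowered: 243 × 3/4 = 182.25
  white-flowered: 243 × 1/4 = 60.75
χ² = Σ (O − E)² / E
  purple-flowered: (180 − 182.25)² / 182.25 = 0.0278
  white-flowered: (63 − 60.75)² / 60.75 = 0.0833
χ² = 0.0278 + 0.0833 = 0.1111 ≈ 0.111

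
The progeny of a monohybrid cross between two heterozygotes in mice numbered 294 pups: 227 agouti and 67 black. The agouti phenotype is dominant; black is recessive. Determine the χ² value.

For a monohybrid cross between heterozygotes with complete dominance, the expected phenotypic ratio is 3:1.
Total ratio parts = 4. Expected numbers out of 294:
  agouti: 294 × 3/4 = 220.5
  black: 294 × 1/4 = 73.5
χ² = Σ (O − E)² / E
  agouti: (227 − 220.5)² / 220.5 = 0.1916
  black: (67 − 73.5)² / 73.5 = 0.5748
χ² = 0.1916 + 0.5748 = 0.7664 ≈ 0.766

0.766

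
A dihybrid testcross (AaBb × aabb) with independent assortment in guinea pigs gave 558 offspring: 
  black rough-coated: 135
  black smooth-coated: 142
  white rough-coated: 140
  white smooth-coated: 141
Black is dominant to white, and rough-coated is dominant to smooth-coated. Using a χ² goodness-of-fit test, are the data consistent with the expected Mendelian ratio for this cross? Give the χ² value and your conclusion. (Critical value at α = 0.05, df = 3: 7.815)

0.208; consistent

A dihybrid testcross with independent assortment gives a 1:1:1:1 ratio.
Under the 1:1:1:1 hypothesis (Σ ratio = 4, N = 558):
  black rough-coated: 558 × 1/4 = 139.5
  black smooth-coated: 558 × 1/4 = 139.5
  white rough-coated: 558 × 1/4 = 139.5
  white smooth-coated: 558 × 1/4 = 139.5
χ² = Σ (O − E)² / E
  black rough-coated: (135 − 139.5)² / 139.5 = 0.1452
  black smooth-coated: (142 − 139.5)² / 139.5 = 0.0448
  white rough-coated: (140 − 139.5)² / 139.5 = 0.0018
  white smooth-coated: (141 − 139.5)² / 139.5 = 0.0161
χ² = 0.1452 + 0.0448 + 0.0018 + 0.0161 = 0.2079 ≈ 0.208
Degrees of freedom = 4 − 1 = 3; critical value at α = 0.05 is 7.815.
Since 0.208 < 7.815, we fail to reject the null hypothesis — the data are consistent with the 1:1:1:1 ratio.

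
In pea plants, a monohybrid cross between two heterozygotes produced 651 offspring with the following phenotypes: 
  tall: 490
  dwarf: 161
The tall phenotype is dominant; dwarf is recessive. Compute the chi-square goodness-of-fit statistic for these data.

0.025

For a monohybrid cross between heterozygotes with complete dominance, the expected phenotypic ratio is 3:1.
Under the 3:1 hypothesis (Σ ratio = 4, N = 651):
  tall: 651 × 3/4 = 488.25
  dwarf: 651 × 1/4 = 162.75
χ² = Σ (O − E)² / E
  tall: (490 − 488.25)² / 488.25 = 0.0063
  dwarf: (161 − 162.75)² / 162.75 = 0.0188
χ² = 0.0063 + 0.0188 = 0.0251 ≈ 0.025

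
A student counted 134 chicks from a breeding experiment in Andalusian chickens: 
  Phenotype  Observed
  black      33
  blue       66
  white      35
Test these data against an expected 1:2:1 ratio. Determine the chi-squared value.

Under the 1:2:1 hypothesis (Σ ratio = 4, N = 134):
  black: 134 × 1/4 = 33.5
  blue: 134 × 2/4 = 67
  white: 134 × 1/4 = 33.5
χ² = Σ (O − E)² / E
  black: (33 − 33.5)² / 33.5 = 0.0075
  blue: (66 − 67)² / 67 = 0.0149
  white: (35 − 33.5)² / 33.5 = 0.0672
χ² = 0.0075 + 0.0149 + 0.0672 = 0.0896 ≈ 0.090

0.090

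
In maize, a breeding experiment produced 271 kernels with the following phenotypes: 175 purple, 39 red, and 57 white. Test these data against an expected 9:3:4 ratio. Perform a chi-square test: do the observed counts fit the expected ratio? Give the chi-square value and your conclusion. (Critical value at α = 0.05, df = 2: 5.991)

7.791; not consistent

Expected counts for N = 271 under a 9:3:4 ratio (total parts = 16):
  purple: 271 × 9/16 = 152.4375
  red: 271 × 3/16 = 50.8125
  white: 271 × 4/16 = 67.75
χ² = Σ (O − E)² / E
  purple: (175 − 152.4375)² / 152.4375 = 3.3395
  red: (39 − 50.8125)² / 50.8125 = 2.7461
  white: (57 − 67.75)² / 67.75 = 1.7057
χ² = 3.3395 + 2.7461 + 1.7057 = 7.7913 ≈ 7.791
Degrees of freedom = 3 − 1 = 2; critical value at α = 0.05 is 5.991.
Since 7.791 > 5.991, we reject the null hypothesis — the data do not fit the 9:3:4 ratio.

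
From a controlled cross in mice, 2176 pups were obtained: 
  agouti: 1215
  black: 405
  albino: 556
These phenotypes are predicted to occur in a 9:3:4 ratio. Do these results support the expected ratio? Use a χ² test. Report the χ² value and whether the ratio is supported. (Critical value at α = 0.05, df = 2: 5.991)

Expected counts for N = 2176 under a 9:3:4 ratio (total parts = 16):
  agouti: 2176 × 9/16 = 1224
  black: 2176 × 3/16 = 408
  albino: 2176 × 4/16 = 544
χ² = Σ (O − E)² / E
  agouti: (1215 − 1224)² / 1224 = 0.0662
  black: (405 − 408)² / 408 = 0.0221
  albino: (556 − 544)² / 544 = 0.2647
χ² = 0.0662 + 0.0221 + 0.2647 = 0.353
Degrees of freedom = 3 − 1 = 2; critical value at α = 0.05 is 5.991.
Since 0.353 < 5.991, we fail to reject the null hypothesis — the data are consistent with the 9:3:4 ratio.

0.353; consistent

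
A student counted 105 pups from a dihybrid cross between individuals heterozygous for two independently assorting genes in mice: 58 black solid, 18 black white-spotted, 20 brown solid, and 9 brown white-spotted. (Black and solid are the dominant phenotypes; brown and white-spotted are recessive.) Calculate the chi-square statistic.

1.074

A dihybrid F₂ with independent assortment and complete dominance at both loci gives a 9:3:3:1 phenotypic ratio.
Under the 9:3:3:1 hypothesis (Σ ratio = 16, N = 105):
  black solid: 105 × 9/16 = 59.0625
  black white-spotted: 105 × 3/16 = 19.6875
  brown solid: 105 × 3/16 = 19.6875
  brown white-spotted: 105 × 1/16 = 6.5625
χ² = Σ (O − E)² / E
  black solid: (58 − 59.0625)² / 59.0625 = 0.0191
  black white-spotted: (18 − 19.6875)² / 19.6875 = 0.1446
  brown solid: (20 − 19.6875)² / 19.6875 = 0.0050
  brown white-spotted: (9 − 6.5625)² / 6.5625 = 0.9054
χ² = 0.0191 + 0.1446 + 0.0050 + 0.9054 = 1.0741 ≈ 1.074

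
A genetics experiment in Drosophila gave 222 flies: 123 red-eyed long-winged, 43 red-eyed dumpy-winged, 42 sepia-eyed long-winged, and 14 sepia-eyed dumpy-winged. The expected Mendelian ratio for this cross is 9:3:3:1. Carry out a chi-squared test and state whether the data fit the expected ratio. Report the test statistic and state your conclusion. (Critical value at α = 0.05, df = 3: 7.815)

0.078; consistent

Total ratio parts = 16. Expected numbers out of 222:
  red-eyed long-winged: 222 × 9/16 = 124.875
  red-eyed dumpy-winged: 222 × 3/16 = 41.625
  sepia-eyed long-winged: 222 × 3/16 = 41.625
  sepia-eyed dumpy-winged: 222 × 1/16 = 13.875
χ² = Σ (O − E)² / E
  red-eyed long-winged: (123 − 124.875)² / 124.875 = 0.0282
  red-eyed dumpy-winged: (43 − 41.625)² / 41.625 = 0.0454
  sepia-eyed long-winged: (42 − 41.625)² / 41.625 = 0.0034
  sepia-eyed dumpy-winged: (14 − 13.875)² / 13.875 = 0.0011
χ² = 0.0282 + 0.0454 + 0.0034 + 0.0011 = 0.0781 ≈ 0.078
Degrees of freedom = 4 − 1 = 3; critical value at α = 0.05 is 7.815.
Since 0.078 < 7.815, we fail to reject the null hypothesis — the data are consistent with the 9:3:3:1 ratio.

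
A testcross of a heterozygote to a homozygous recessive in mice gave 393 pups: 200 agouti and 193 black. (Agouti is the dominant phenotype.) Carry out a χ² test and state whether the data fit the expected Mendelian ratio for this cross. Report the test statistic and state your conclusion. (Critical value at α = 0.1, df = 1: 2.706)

A testcross of a heterozygote (Aa × aa) gives a 1:1 phenotypic ratio.
Under the 1:1 hypothesis (Σ ratio = 2, N = 393):
  agouti: 393 × 1/2 = 196.5
  black: 393 × 1/2 = 196.5
χ² = Σ (O − E)² / E
  agouti: (200 − 196.5)² / 196.5 = 0.0623
  black: (193 − 196.5)² / 196.5 = 0.0623
χ² = 0.0623 + 0.0623 = 0.1246 ≈ 0.125
Degrees of freedom = 2 − 1 = 1; critical value at α = 0.1 is 2.706.
Since 0.125 < 2.706, we fail to reject the null hypothesis — the data are consistent with the 1:1 ratio.

0.125; consistent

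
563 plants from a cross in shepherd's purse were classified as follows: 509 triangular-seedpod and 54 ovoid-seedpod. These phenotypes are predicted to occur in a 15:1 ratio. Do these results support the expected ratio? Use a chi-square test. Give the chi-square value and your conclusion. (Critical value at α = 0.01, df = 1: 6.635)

The 15:1 ratio has 16 parts, so with N = 563 the expected counts are:
  triangular-seedpod: 563 × 15/16 = 527.8125
  ovoid-seedpod: 563 × 1/16 = 35.1875
χ² = Σ (O − E)² / E
  triangular-seedpod: (509 − 527.8125)² / 527.8125 = 0.6705
  ovoid-seedpod: (54 − 35.1875)² / 35.1875 = 10.0578
χ² = 0.6705 + 10.0578 = 10.7283 ≈ 10.728
Degrees of freedom = 2 − 1 = 1; critical value at α = 0.01 is 6.635.
Since 10.728 > 6.635, we reject the null hypothesis — the data do not fit the 15:1 ratio.

10.728; not consistent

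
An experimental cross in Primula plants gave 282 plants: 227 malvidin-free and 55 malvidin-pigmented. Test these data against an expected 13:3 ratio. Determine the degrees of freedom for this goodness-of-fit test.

A goodness-of-fit test with 2 phenotype classes has df = 2 − 1 = 1.

1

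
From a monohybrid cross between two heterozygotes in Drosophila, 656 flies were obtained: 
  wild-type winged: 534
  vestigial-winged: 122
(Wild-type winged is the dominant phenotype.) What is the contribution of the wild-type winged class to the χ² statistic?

3.585

For a monohybrid cross between heterozygotes with complete dominance, the expected phenotypic ratio is 3:1.
Under the 3:1 hypothesis (Σ ratio = 4, N = 656):
  wild-type winged: 656 × 3/4 = 492
  vestigial-winged: 656 × 1/4 = 164
Contribution of wild-type winged: (534 − 492)² / 492 = 3.5854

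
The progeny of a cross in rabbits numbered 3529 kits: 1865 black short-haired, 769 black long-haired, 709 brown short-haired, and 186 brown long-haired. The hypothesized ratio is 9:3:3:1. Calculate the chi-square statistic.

33.465

Expected counts for N = 3529 under a 9:3:3:1 ratio (total parts = 16):
  black short-haired: 3529 × 9/16 = 1985.0625
  black long-haired: 3529 × 3/16 = 661.6875
  brown short-haired: 3529 × 3/16 = 661.6875
  brown long-haired: 3529 × 1/16 = 220.5625
χ² = Σ (O − E)² / E
  black short-haired: (1865 − 1985.0625)² / 1985.0625 = 7.2617
  black long-haired: (769 − 661.6875)² / 661.6875 = 17.4039
  brown short-haired: (709 − 661.6875)² / 661.6875 = 3.3830
  brown long-haired: (186 − 220.5625)² / 220.5625 = 5.4160
χ² = 7.2617 + 17.4039 + 3.3830 + 5.4160 = 33.4646 ≈ 33.465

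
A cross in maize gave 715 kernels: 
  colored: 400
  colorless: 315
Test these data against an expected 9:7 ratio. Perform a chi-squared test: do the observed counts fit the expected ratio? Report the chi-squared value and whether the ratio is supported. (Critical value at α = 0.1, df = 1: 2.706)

0.027; consistent

Expected counts for N = 715 under a 9:7 ratio (total parts = 16):
  colored: 715 × 9/16 = 402.1875
  colorless: 715 × 7/16 = 312.8125
χ² = Σ (O − E)² / E
  colored: (400 − 402.1875)² / 402.1875 = 0.0119
  colorless: (315 − 312.8125)² / 312.8125 = 0.0153
χ² = 0.0119 + 0.0153 = 0.0272 ≈ 0.027
Degrees of freedom = 2 − 1 = 1; critical value at α = 0.1 is 2.706.
Since 0.027 < 2.706, we fail to reject the null hypothesis — the data are consistent with the 9:7 ratio.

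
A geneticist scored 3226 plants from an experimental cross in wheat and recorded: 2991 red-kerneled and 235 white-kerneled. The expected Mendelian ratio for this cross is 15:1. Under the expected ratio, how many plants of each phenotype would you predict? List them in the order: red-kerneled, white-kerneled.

3024.375, 201.625

Expected counts for N = 3226 under a 15:1 ratio (total parts = 16):
  red-kerneled: 3226 × 15/16 = 3024.375
  white-kerneled: 3226 × 1/16 = 201.625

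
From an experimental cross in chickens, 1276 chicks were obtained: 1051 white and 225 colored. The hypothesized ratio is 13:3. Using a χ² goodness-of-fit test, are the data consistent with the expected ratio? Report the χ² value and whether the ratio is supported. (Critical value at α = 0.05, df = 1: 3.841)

1.045; consistent

Expected counts for N = 1276 under a 13:3 ratio (total parts = 16):
  white: 1276 × 13/16 = 1036.75
  colored: 1276 × 3/16 = 239.25
χ² = Σ (O − E)² / E
  white: (1051 − 1036.75)² / 1036.75 = 0.1959
  colored: (225 − 239.25)² / 239.25 = 0.8487
χ² = 0.1959 + 0.8487 = 1.0446 ≈ 1.045
Degrees of freedom = 2 − 1 = 1; critical value at α = 0.05 is 3.841.
Since 1.045 < 3.841, we fail to reject the null hypothesis — the data are consistent with the 13:3 ratio.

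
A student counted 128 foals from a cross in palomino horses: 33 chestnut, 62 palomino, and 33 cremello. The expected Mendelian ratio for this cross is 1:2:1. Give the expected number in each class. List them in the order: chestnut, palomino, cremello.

Total ratio parts = 4. Expected numbers out of 128:
  chestnut: 128 × 1/4 = 32
  palomino: 128 × 2/4 = 64
  cremello: 128 × 1/4 = 32

32, 64, 32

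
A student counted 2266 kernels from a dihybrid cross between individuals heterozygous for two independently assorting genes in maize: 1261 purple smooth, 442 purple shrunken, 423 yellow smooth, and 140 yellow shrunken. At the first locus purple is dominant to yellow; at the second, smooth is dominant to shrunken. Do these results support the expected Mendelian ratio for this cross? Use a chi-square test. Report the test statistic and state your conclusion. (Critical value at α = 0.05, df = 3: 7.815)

0.863; consistent

A dihybrid F₂ with independent assortment and complete dominance at both loci gives a 9:3:3:1 phenotypic ratio.
Expected counts for N = 2266 under a 9:3:3:1 ratio (total parts = 16):
  purple smooth: 2266 × 9/16 = 1274.625
  purple shrunken: 2266 × 3/16 = 424.875
  yellow smooth: 2266 × 3/16 = 424.875
  yellow shrunken: 2266 × 1/16 = 141.625
χ² = Σ (O − E)² / E
  purple smooth: (1261 − 1274.625)² / 1274.625 = 0.1456
  purple shrunken: (442 − 424.875)² / 424.875 = 0.6902
  yellow smooth: (423 − 424.875)² / 424.875 = 0.0083
  yellow shrunken: (140 − 141.625)² / 141.625 = 0.0186
χ² = 0.1456 + 0.6902 + 0.0083 + 0.0186 = 0.8627 ≈ 0.863
Degrees of freedom = 4 − 1 = 3; critical value at α = 0.05 is 7.815.
Since 0.863 < 7.815, we fail to reject the null hypothesis — the data are consistent with the 9:3:3:1 ratio.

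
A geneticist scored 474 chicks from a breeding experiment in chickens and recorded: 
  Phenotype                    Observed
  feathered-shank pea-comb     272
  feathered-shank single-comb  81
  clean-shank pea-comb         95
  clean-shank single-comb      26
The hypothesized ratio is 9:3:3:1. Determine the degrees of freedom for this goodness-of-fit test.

A goodness-of-fit test with 4 phenotype classes has df = 4 − 1 = 3.

3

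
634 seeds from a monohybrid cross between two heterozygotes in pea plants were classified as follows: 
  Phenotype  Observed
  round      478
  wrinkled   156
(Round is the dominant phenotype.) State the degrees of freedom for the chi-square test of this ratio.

For a monohybrid cross between heterozygotes with complete dominance, the expected phenotypic ratio is 3:1.
A goodness-of-fit test with 2 phenotype classes has df = 2 − 1 = 1.

1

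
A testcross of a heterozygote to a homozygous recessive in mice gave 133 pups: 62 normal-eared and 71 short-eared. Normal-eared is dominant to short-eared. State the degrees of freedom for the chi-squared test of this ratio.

1

A testcross of a heterozygote (Aa × aa) gives a 1:1 phenotypic ratio.
A goodness-of-fit test with 2 phenotype classes has df = 2 − 1 = 1.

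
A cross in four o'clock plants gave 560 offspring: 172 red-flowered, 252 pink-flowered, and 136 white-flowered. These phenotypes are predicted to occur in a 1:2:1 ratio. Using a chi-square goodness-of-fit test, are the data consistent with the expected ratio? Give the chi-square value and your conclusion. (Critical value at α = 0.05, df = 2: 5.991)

10.229; not consistent

Expected counts for N = 560 under a 1:2:1 ratio (total parts = 4):
  red-flowered: 560 × 1/4 = 140
  pink-flowered: 560 × 2/4 = 280
  white-flowered: 560 × 1/4 = 140
χ² = Σ (O − E)² / E
  red-flowered: (172 − 140)² / 140 = 7.3143
  pink-flowered: (252 − 280)² / 280 = 2.8000
  white-flowered: (136 − 140)² / 140 = 0.1143
χ² = 7.3143 + 2.8000 + 0.1143 = 10.2286 ≈ 10.229
Degrees of freedom = 3 − 1 = 2; critical value at α = 0.05 is 5.991.
Since 10.229 > 5.991, we reject the null hypothesis — the data do not fit the 1:2:1 ratio.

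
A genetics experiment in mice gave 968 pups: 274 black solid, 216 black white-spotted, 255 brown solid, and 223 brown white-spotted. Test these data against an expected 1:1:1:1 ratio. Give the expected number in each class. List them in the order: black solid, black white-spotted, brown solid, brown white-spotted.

242, 242, 242, 242

Expected counts for N = 968 under a 1:1:1:1 ratio (total parts = 4):
  black solid: 968 × 1/4 = 242
  black white-spotted: 968 × 1/4 = 242
  brown solid: 968 × 1/4 = 242
  brown white-spotted: 968 × 1/4 = 242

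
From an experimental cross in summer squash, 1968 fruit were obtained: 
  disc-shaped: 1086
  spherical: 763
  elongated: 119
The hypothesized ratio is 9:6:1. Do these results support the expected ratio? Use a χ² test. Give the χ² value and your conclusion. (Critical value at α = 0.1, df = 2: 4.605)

1.375; consistent

The 9:6:1 ratio has 16 parts, so with N = 1968 the expected counts are:
  disc-shaped: 1968 × 9/16 = 1107
  spherical: 1968 × 6/16 = 738
  elongated: 1968 × 1/16 = 123
χ² = Σ (O − E)² / E
  disc-shaped: (1086 − 1107)² / 1107 = 0.3984
  spherical: (763 − 738)² / 738 = 0.8469
  elongated: (119 − 123)² / 123 = 0.1301
χ² = 0.3984 + 0.8469 + 0.1301 = 1.3754 ≈ 1.375
Degrees of freedom = 3 − 1 = 2; critical value at α = 0.1 is 4.605.
Since 1.375 < 4.605, we fail to reject the null hypothesis — the data are consistent with the 9:6:1 ratio.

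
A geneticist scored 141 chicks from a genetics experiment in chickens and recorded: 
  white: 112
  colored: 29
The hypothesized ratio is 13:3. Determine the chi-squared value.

0.306

Under the 13:3 hypothesis (Σ ratio = 16, N = 141):
  white: 141 × 13/16 = 114.5625
  colored: 141 × 3/16 = 26.4375
χ² = Σ (O − E)² / E
  white: (112 − 114.5625)² / 114.5625 = 0.0573
  colored: (29 − 26.4375)² / 26.4375 = 0.2484
χ² = 0.0573 + 0.2484 = 0.3057 ≈ 0.306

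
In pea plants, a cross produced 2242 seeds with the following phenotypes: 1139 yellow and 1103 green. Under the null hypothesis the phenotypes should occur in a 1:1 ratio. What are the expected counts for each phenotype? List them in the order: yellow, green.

1121, 1121

Under the 1:1 hypothesis (Σ ratio = 2, N = 2242):
  yellow: 2242 × 1/2 = 1121
  green: 2242 × 1/2 = 1121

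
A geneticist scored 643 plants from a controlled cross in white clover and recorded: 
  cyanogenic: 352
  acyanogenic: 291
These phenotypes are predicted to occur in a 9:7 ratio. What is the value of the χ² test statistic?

Expected counts for N = 643 under a 9:7 ratio (total parts = 16):
  cyanogenic: 643 × 9/16 = 361.6875
  acyanogenic: 643 × 7/16 = 281.3125
χ² = Σ (O − E)² / E
  cyanogenic: (352 − 361.6875)² / 361.6875 = 0.2595
  acyanogenic: (291 − 281.3125)² / 281.3125 = 0.3336
χ² = 0.2595 + 0.3336 = 0.5931 ≈ 0.593

0.593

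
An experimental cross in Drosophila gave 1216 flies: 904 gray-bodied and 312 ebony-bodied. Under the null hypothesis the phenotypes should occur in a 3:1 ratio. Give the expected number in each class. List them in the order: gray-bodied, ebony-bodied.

912, 304

Total ratio parts = 4. Expected numbers out of 1216:
  gray-bodied: 1216 × 3/4 = 912
  ebony-bodied: 1216 × 1/4 = 304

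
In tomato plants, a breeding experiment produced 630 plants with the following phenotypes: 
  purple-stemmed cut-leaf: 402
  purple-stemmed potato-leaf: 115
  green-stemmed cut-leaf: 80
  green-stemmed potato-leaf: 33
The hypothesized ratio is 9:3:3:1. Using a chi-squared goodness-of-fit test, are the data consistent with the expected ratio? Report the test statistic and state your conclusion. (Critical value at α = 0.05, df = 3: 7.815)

19.820; not consistent

Total ratio parts = 16. Expected numbers out of 630:
  purple-stemmed cut-leaf: 630 × 9/16 = 354.375
  purple-stemmed potato-leaf: 630 × 3/16 = 118.125
  green-stemmed cut-leaf: 630 × 3/16 = 118.125
  green-stemmed potato-leaf: 630 × 1/16 = 39.375
χ² = Σ (O − E)² / E
  purple-stemmed cut-leaf: (402 − 354.375)² / 354.375 = 6.4004
  purple-stemmed potato-leaf: (115 − 118.125)² / 118.125 = 0.0827
  green-stemmed cut-leaf: (80 − 118.125)² / 118.125 = 12.3049
  green-stemmed potato-leaf: (33 − 39.375)² / 39.375 = 1.0321
χ² = 6.4004 + 0.0827 + 12.3049 + 1.0321 = 19.8201 ≈ 19.820
Degrees of freedom = 4 − 1 = 3; critical value at α = 0.05 is 7.815.
Since 19.820 > 7.815, we reject the null hypothesis — the data do not fit the 9:3:3:1 ratio.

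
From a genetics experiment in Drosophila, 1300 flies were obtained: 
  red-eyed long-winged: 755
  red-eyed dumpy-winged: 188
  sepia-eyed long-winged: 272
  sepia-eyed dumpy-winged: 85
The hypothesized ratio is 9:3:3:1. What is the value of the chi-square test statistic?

16.970

Under the 9:3:3:1 hypothesis (Σ ratio = 16, N = 1300):
  red-eyed long-winged: 1300 × 9/16 = 731.25
  red-eyed dumpy-winged: 1300 × 3/16 = 243.75
  sepia-eyed long-winged: 1300 × 3/16 = 243.75
  sepia-eyed dumpy-winged: 1300 × 1/16 = 81.25
χ² = Σ (O − E)² / E
  red-eyed long-winged: (755 − 731.25)² / 731.25 = 0.7714
  red-eyed dumpy-winged: (188 − 243.75)² / 243.75 = 12.7510
  sepia-eyed long-winged: (272 − 243.75)² / 243.75 = 3.2741
  sepia-eyed dumpy-winged: (85 − 81.25)² / 81.25 = 0.1731
χ² = 0.7714 + 12.7510 + 3.2741 + 0.1731 = 16.9696 ≈ 16.970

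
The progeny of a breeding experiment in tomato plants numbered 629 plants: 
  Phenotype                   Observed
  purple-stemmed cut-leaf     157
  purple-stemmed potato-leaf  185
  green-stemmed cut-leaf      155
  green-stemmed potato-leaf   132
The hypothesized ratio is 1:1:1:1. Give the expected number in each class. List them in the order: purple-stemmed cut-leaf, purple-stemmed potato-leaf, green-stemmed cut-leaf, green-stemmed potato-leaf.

157.25, 157.25, 157.25, 157.25

Under the 1:1:1:1 hypothesis (Σ ratio = 4, N = 629):
  purple-stemmed cut-leaf: 629 × 1/4 = 157.25
  purple-stemmed potato-leaf: 629 × 1/4 = 157.25
  green-stemmed cut-leaf: 629 × 1/4 = 157.25
  green-stemmed potato-leaf: 629 × 1/4 = 157.25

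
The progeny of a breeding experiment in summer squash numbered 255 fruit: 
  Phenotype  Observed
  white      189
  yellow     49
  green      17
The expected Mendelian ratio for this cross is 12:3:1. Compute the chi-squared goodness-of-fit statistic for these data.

Under the 12:3:1 hypothesis (Σ ratio = 16, N = 255):
  white: 255 × 12/16 = 191.25
  yellow: 255 × 3/16 = 47.8125
  green: 255 × 1/16 = 15.9375
χ² = Σ (O − E)² / E
  white: (189 − 191.25)² / 191.25 = 0.0265
  yellow: (49 − 47.8125)² / 47.8125 = 0.0295
  green: (17 − 15.9375)² / 15.9375 = 0.0708
χ² = 0.0265 + 0.0295 + 0.0708 = 0.1268 ≈ 0.127

0.127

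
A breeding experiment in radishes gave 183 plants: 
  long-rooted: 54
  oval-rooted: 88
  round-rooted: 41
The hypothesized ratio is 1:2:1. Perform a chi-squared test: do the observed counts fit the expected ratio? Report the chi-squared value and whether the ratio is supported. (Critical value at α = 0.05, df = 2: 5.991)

2.115; consistent

Total ratio parts = 4. Expected numbers out of 183:
  long-rooted: 183 × 1/4 = 45.75
  oval-rooted: 183 × 2/4 = 91.5
  round-rooted: 183 × 1/4 = 45.75
χ² = Σ (O − E)² / E
  long-rooted: (54 − 45.75)² / 45.75 = 1.4877
  oval-rooted: (88 − 91.5)² / 91.5 = 0.1339
  round-rooted: (41 − 45.75)² / 45.75 = 0.4932
χ² = 1.4877 + 0.1339 + 0.4932 = 2.1148 ≈ 2.115
Degrees of freedom = 3 − 1 = 2; critical value at α = 0.05 is 5.991.
Since 2.115 < 5.991, we fail to reject the null hypothesis — the data are consistent with the 1:2:1 ratio.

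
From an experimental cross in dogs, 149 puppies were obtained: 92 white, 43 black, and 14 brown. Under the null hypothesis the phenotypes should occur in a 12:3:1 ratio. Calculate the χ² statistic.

Total ratio parts = 16. Expected numbers out of 149:
  white: 149 × 12/16 = 111.75
  black: 149 × 3/16 = 27.9375
  brown: 149 × 1/16 = 9.3125
χ² = Σ (O − E)² / E
  white: (92 − 111.75)² / 111.75 = 3.4905
  black: (43 − 27.9375)² / 27.9375 = 8.1209
  brown: (14 − 9.3125)² / 9.3125 = 2.3595
χ² = 3.4905 + 8.1209 + 2.3595 = 13.9709 ≈ 13.971

13.971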